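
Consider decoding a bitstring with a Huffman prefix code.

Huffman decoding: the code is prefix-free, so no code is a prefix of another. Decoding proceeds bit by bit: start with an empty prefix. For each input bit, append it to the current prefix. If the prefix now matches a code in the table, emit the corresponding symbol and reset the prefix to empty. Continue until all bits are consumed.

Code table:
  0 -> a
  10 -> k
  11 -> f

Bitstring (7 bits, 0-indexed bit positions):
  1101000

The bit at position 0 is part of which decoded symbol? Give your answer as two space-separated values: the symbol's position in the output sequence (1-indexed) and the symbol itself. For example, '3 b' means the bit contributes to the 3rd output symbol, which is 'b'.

Answer: 1 f

Derivation:
Bit 0: prefix='1' (no match yet)
Bit 1: prefix='11' -> emit 'f', reset
Bit 2: prefix='0' -> emit 'a', reset
Bit 3: prefix='1' (no match yet)
Bit 4: prefix='10' -> emit 'k', reset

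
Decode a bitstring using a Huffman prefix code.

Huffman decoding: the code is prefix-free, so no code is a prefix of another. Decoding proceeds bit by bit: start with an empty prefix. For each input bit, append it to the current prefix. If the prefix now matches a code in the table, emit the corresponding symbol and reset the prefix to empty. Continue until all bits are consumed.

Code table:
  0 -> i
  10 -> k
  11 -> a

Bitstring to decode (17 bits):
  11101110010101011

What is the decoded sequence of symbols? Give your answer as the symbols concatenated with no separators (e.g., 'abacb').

Bit 0: prefix='1' (no match yet)
Bit 1: prefix='11' -> emit 'a', reset
Bit 2: prefix='1' (no match yet)
Bit 3: prefix='10' -> emit 'k', reset
Bit 4: prefix='1' (no match yet)
Bit 5: prefix='11' -> emit 'a', reset
Bit 6: prefix='1' (no match yet)
Bit 7: prefix='10' -> emit 'k', reset
Bit 8: prefix='0' -> emit 'i', reset
Bit 9: prefix='1' (no match yet)
Bit 10: prefix='10' -> emit 'k', reset
Bit 11: prefix='1' (no match yet)
Bit 12: prefix='10' -> emit 'k', reset
Bit 13: prefix='1' (no match yet)
Bit 14: prefix='10' -> emit 'k', reset
Bit 15: prefix='1' (no match yet)
Bit 16: prefix='11' -> emit 'a', reset

Answer: akakikkka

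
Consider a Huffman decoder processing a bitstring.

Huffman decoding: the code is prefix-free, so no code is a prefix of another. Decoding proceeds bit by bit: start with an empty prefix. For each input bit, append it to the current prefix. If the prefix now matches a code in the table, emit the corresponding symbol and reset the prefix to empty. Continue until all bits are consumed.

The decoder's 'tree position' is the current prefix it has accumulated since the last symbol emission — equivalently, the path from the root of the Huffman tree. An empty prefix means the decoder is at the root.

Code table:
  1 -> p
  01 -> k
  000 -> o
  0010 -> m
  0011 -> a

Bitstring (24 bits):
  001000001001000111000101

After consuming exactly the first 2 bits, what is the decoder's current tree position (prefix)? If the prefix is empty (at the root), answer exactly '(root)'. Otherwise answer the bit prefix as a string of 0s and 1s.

Bit 0: prefix='0' (no match yet)
Bit 1: prefix='00' (no match yet)

Answer: 00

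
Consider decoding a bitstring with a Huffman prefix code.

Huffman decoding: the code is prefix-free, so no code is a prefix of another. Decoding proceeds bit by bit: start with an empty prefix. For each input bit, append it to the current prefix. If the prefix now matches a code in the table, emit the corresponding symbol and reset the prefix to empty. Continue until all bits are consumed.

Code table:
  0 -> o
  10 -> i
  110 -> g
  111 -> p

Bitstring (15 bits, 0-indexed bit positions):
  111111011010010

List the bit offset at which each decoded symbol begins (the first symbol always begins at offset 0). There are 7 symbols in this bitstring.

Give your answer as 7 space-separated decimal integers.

Bit 0: prefix='1' (no match yet)
Bit 1: prefix='11' (no match yet)
Bit 2: prefix='111' -> emit 'p', reset
Bit 3: prefix='1' (no match yet)
Bit 4: prefix='11' (no match yet)
Bit 5: prefix='111' -> emit 'p', reset
Bit 6: prefix='0' -> emit 'o', reset
Bit 7: prefix='1' (no match yet)
Bit 8: prefix='11' (no match yet)
Bit 9: prefix='110' -> emit 'g', reset
Bit 10: prefix='1' (no match yet)
Bit 11: prefix='10' -> emit 'i', reset
Bit 12: prefix='0' -> emit 'o', reset
Bit 13: prefix='1' (no match yet)
Bit 14: prefix='10' -> emit 'i', reset

Answer: 0 3 6 7 10 12 13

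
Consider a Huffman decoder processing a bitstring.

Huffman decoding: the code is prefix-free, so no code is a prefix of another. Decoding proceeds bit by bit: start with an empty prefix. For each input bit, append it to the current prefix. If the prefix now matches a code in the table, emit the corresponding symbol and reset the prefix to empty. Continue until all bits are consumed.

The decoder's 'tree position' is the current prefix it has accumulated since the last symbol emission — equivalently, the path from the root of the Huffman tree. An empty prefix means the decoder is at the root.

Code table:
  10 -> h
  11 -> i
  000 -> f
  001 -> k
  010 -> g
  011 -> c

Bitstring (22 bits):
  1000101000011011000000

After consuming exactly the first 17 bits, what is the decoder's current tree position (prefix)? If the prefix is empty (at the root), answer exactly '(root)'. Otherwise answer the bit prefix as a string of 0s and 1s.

Answer: 0

Derivation:
Bit 0: prefix='1' (no match yet)
Bit 1: prefix='10' -> emit 'h', reset
Bit 2: prefix='0' (no match yet)
Bit 3: prefix='00' (no match yet)
Bit 4: prefix='001' -> emit 'k', reset
Bit 5: prefix='0' (no match yet)
Bit 6: prefix='01' (no match yet)
Bit 7: prefix='010' -> emit 'g', reset
Bit 8: prefix='0' (no match yet)
Bit 9: prefix='00' (no match yet)
Bit 10: prefix='000' -> emit 'f', reset
Bit 11: prefix='1' (no match yet)
Bit 12: prefix='11' -> emit 'i', reset
Bit 13: prefix='0' (no match yet)
Bit 14: prefix='01' (no match yet)
Bit 15: prefix='011' -> emit 'c', reset
Bit 16: prefix='0' (no match yet)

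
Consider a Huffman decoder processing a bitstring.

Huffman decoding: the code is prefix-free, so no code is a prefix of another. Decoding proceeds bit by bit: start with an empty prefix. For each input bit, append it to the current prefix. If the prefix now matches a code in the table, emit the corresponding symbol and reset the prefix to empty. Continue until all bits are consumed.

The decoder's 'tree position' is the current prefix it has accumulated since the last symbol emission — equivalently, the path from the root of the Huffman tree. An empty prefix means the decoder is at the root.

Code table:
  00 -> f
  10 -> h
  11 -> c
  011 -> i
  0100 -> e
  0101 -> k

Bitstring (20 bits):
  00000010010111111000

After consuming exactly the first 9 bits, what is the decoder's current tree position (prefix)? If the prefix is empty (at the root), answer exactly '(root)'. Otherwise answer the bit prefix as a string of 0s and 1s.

Bit 0: prefix='0' (no match yet)
Bit 1: prefix='00' -> emit 'f', reset
Bit 2: prefix='0' (no match yet)
Bit 3: prefix='00' -> emit 'f', reset
Bit 4: prefix='0' (no match yet)
Bit 5: prefix='00' -> emit 'f', reset
Bit 6: prefix='1' (no match yet)
Bit 7: prefix='10' -> emit 'h', reset
Bit 8: prefix='0' (no match yet)

Answer: 0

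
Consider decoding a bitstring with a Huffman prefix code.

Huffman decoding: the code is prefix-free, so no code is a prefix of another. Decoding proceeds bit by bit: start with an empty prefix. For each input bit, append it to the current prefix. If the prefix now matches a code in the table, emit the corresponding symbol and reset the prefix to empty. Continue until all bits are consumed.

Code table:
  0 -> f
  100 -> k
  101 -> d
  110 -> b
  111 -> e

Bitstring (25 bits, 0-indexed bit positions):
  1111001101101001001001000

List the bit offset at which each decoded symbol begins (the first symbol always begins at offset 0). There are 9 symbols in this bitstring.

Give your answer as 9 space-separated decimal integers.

Bit 0: prefix='1' (no match yet)
Bit 1: prefix='11' (no match yet)
Bit 2: prefix='111' -> emit 'e', reset
Bit 3: prefix='1' (no match yet)
Bit 4: prefix='10' (no match yet)
Bit 5: prefix='100' -> emit 'k', reset
Bit 6: prefix='1' (no match yet)
Bit 7: prefix='11' (no match yet)
Bit 8: prefix='110' -> emit 'b', reset
Bit 9: prefix='1' (no match yet)
Bit 10: prefix='11' (no match yet)
Bit 11: prefix='110' -> emit 'b', reset
Bit 12: prefix='1' (no match yet)
Bit 13: prefix='10' (no match yet)
Bit 14: prefix='100' -> emit 'k', reset
Bit 15: prefix='1' (no match yet)
Bit 16: prefix='10' (no match yet)
Bit 17: prefix='100' -> emit 'k', reset
Bit 18: prefix='1' (no match yet)
Bit 19: prefix='10' (no match yet)
Bit 20: prefix='100' -> emit 'k', reset
Bit 21: prefix='1' (no match yet)
Bit 22: prefix='10' (no match yet)
Bit 23: prefix='100' -> emit 'k', reset
Bit 24: prefix='0' -> emit 'f', reset

Answer: 0 3 6 9 12 15 18 21 24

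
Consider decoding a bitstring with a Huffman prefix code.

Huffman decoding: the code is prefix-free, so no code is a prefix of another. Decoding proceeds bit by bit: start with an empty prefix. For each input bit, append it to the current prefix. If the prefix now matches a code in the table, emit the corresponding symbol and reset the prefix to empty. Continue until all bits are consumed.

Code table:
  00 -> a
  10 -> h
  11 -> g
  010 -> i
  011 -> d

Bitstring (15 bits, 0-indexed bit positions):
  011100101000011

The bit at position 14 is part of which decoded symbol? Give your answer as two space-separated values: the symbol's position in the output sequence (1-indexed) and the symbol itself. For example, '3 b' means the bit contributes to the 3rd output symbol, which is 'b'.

Bit 0: prefix='0' (no match yet)
Bit 1: prefix='01' (no match yet)
Bit 2: prefix='011' -> emit 'd', reset
Bit 3: prefix='1' (no match yet)
Bit 4: prefix='10' -> emit 'h', reset
Bit 5: prefix='0' (no match yet)
Bit 6: prefix='01' (no match yet)
Bit 7: prefix='010' -> emit 'i', reset
Bit 8: prefix='1' (no match yet)
Bit 9: prefix='10' -> emit 'h', reset
Bit 10: prefix='0' (no match yet)
Bit 11: prefix='00' -> emit 'a', reset
Bit 12: prefix='0' (no match yet)
Bit 13: prefix='01' (no match yet)
Bit 14: prefix='011' -> emit 'd', reset

Answer: 6 d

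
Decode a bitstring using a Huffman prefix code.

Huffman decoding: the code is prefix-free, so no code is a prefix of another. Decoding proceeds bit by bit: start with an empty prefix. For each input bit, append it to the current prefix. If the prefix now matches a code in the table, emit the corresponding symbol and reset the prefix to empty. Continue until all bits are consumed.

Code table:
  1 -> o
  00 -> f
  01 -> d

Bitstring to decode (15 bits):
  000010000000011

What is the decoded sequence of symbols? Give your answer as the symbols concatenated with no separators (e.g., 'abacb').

Answer: ffoffffoo

Derivation:
Bit 0: prefix='0' (no match yet)
Bit 1: prefix='00' -> emit 'f', reset
Bit 2: prefix='0' (no match yet)
Bit 3: prefix='00' -> emit 'f', reset
Bit 4: prefix='1' -> emit 'o', reset
Bit 5: prefix='0' (no match yet)
Bit 6: prefix='00' -> emit 'f', reset
Bit 7: prefix='0' (no match yet)
Bit 8: prefix='00' -> emit 'f', reset
Bit 9: prefix='0' (no match yet)
Bit 10: prefix='00' -> emit 'f', reset
Bit 11: prefix='0' (no match yet)
Bit 12: prefix='00' -> emit 'f', reset
Bit 13: prefix='1' -> emit 'o', reset
Bit 14: prefix='1' -> emit 'o', reset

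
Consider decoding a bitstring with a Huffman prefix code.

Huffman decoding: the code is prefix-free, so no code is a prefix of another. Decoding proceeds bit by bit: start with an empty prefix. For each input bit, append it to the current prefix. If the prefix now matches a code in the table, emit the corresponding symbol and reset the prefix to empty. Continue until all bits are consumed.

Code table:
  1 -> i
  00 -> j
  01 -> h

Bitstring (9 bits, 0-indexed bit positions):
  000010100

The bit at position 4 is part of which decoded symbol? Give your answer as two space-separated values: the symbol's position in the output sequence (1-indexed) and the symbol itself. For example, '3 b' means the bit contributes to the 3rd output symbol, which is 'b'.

Answer: 3 i

Derivation:
Bit 0: prefix='0' (no match yet)
Bit 1: prefix='00' -> emit 'j', reset
Bit 2: prefix='0' (no match yet)
Bit 3: prefix='00' -> emit 'j', reset
Bit 4: prefix='1' -> emit 'i', reset
Bit 5: prefix='0' (no match yet)
Bit 6: prefix='01' -> emit 'h', reset
Bit 7: prefix='0' (no match yet)
Bit 8: prefix='00' -> emit 'j', reset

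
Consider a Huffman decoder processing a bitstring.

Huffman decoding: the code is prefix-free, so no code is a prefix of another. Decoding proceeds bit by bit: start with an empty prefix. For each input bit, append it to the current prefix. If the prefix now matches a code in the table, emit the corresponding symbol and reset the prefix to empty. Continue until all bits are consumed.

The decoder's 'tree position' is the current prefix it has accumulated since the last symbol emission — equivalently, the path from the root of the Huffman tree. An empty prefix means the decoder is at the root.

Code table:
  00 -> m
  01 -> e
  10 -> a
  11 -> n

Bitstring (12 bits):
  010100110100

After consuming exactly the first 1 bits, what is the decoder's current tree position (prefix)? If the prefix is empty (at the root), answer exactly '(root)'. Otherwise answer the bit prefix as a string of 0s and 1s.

Bit 0: prefix='0' (no match yet)

Answer: 0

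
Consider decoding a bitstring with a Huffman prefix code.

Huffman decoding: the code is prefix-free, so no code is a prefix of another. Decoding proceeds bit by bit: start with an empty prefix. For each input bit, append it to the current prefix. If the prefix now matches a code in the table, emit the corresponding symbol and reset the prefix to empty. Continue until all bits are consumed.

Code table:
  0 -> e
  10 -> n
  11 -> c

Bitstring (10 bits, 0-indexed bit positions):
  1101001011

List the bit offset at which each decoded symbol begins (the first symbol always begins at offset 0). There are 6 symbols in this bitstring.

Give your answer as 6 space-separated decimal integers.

Answer: 0 2 3 5 6 8

Derivation:
Bit 0: prefix='1' (no match yet)
Bit 1: prefix='11' -> emit 'c', reset
Bit 2: prefix='0' -> emit 'e', reset
Bit 3: prefix='1' (no match yet)
Bit 4: prefix='10' -> emit 'n', reset
Bit 5: prefix='0' -> emit 'e', reset
Bit 6: prefix='1' (no match yet)
Bit 7: prefix='10' -> emit 'n', reset
Bit 8: prefix='1' (no match yet)
Bit 9: prefix='11' -> emit 'c', reset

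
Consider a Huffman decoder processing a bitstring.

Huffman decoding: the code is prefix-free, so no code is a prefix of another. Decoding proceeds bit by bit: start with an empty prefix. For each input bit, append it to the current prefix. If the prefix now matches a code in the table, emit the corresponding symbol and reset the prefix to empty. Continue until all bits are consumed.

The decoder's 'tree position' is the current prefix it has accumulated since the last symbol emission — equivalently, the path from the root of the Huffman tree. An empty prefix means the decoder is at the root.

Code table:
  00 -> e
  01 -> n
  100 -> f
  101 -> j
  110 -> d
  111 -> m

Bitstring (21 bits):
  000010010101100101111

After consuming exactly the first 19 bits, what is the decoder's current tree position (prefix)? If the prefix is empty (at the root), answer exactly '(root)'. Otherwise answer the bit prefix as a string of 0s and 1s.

Answer: 1

Derivation:
Bit 0: prefix='0' (no match yet)
Bit 1: prefix='00' -> emit 'e', reset
Bit 2: prefix='0' (no match yet)
Bit 3: prefix='00' -> emit 'e', reset
Bit 4: prefix='1' (no match yet)
Bit 5: prefix='10' (no match yet)
Bit 6: prefix='100' -> emit 'f', reset
Bit 7: prefix='1' (no match yet)
Bit 8: prefix='10' (no match yet)
Bit 9: prefix='101' -> emit 'j', reset
Bit 10: prefix='0' (no match yet)
Bit 11: prefix='01' -> emit 'n', reset
Bit 12: prefix='1' (no match yet)
Bit 13: prefix='10' (no match yet)
Bit 14: prefix='100' -> emit 'f', reset
Bit 15: prefix='1' (no match yet)
Bit 16: prefix='10' (no match yet)
Bit 17: prefix='101' -> emit 'j', reset
Bit 18: prefix='1' (no match yet)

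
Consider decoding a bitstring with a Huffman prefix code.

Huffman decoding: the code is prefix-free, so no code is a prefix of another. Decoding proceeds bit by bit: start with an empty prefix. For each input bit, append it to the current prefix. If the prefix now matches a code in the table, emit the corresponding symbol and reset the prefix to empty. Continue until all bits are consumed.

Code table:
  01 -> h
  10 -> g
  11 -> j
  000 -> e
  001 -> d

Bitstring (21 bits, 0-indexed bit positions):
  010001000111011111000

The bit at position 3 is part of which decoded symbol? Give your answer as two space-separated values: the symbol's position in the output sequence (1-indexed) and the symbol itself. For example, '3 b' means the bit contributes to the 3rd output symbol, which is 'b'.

Bit 0: prefix='0' (no match yet)
Bit 1: prefix='01' -> emit 'h', reset
Bit 2: prefix='0' (no match yet)
Bit 3: prefix='00' (no match yet)
Bit 4: prefix='000' -> emit 'e', reset
Bit 5: prefix='1' (no match yet)
Bit 6: prefix='10' -> emit 'g', reset
Bit 7: prefix='0' (no match yet)

Answer: 2 e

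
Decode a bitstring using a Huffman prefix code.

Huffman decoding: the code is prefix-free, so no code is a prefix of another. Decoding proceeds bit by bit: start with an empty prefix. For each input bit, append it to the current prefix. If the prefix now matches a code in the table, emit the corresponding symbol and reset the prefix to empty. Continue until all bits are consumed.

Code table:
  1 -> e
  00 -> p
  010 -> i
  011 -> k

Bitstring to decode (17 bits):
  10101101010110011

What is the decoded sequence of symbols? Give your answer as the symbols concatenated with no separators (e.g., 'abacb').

Answer: eieeiekpee

Derivation:
Bit 0: prefix='1' -> emit 'e', reset
Bit 1: prefix='0' (no match yet)
Bit 2: prefix='01' (no match yet)
Bit 3: prefix='010' -> emit 'i', reset
Bit 4: prefix='1' -> emit 'e', reset
Bit 5: prefix='1' -> emit 'e', reset
Bit 6: prefix='0' (no match yet)
Bit 7: prefix='01' (no match yet)
Bit 8: prefix='010' -> emit 'i', reset
Bit 9: prefix='1' -> emit 'e', reset
Bit 10: prefix='0' (no match yet)
Bit 11: prefix='01' (no match yet)
Bit 12: prefix='011' -> emit 'k', reset
Bit 13: prefix='0' (no match yet)
Bit 14: prefix='00' -> emit 'p', reset
Bit 15: prefix='1' -> emit 'e', reset
Bit 16: prefix='1' -> emit 'e', reset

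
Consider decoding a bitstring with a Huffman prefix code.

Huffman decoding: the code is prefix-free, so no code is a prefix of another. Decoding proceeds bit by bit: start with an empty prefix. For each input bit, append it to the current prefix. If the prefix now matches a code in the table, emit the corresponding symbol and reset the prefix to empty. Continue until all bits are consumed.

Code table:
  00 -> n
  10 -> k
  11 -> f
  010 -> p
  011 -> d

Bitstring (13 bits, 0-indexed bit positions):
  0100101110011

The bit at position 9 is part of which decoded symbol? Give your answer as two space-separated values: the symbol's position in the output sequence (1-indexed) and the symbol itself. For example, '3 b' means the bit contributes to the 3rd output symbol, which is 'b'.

Answer: 4 k

Derivation:
Bit 0: prefix='0' (no match yet)
Bit 1: prefix='01' (no match yet)
Bit 2: prefix='010' -> emit 'p', reset
Bit 3: prefix='0' (no match yet)
Bit 4: prefix='01' (no match yet)
Bit 5: prefix='010' -> emit 'p', reset
Bit 6: prefix='1' (no match yet)
Bit 7: prefix='11' -> emit 'f', reset
Bit 8: prefix='1' (no match yet)
Bit 9: prefix='10' -> emit 'k', reset
Bit 10: prefix='0' (no match yet)
Bit 11: prefix='01' (no match yet)
Bit 12: prefix='011' -> emit 'd', reset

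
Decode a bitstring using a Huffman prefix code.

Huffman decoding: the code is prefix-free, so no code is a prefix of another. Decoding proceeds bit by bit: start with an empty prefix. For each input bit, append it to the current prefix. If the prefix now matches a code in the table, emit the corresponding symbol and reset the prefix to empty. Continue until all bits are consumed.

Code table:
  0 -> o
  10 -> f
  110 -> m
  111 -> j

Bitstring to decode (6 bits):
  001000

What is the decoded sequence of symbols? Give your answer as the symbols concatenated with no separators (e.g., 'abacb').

Bit 0: prefix='0' -> emit 'o', reset
Bit 1: prefix='0' -> emit 'o', reset
Bit 2: prefix='1' (no match yet)
Bit 3: prefix='10' -> emit 'f', reset
Bit 4: prefix='0' -> emit 'o', reset
Bit 5: prefix='0' -> emit 'o', reset

Answer: oofoo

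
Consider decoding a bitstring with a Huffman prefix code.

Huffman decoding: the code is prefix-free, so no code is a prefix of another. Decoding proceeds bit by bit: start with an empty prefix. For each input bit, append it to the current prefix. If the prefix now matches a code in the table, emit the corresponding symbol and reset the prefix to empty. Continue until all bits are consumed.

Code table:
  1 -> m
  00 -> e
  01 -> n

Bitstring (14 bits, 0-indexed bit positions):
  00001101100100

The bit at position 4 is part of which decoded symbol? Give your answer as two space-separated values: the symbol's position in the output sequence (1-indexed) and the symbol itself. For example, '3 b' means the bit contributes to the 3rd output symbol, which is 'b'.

Answer: 3 m

Derivation:
Bit 0: prefix='0' (no match yet)
Bit 1: prefix='00' -> emit 'e', reset
Bit 2: prefix='0' (no match yet)
Bit 3: prefix='00' -> emit 'e', reset
Bit 4: prefix='1' -> emit 'm', reset
Bit 5: prefix='1' -> emit 'm', reset
Bit 6: prefix='0' (no match yet)
Bit 7: prefix='01' -> emit 'n', reset
Bit 8: prefix='1' -> emit 'm', reset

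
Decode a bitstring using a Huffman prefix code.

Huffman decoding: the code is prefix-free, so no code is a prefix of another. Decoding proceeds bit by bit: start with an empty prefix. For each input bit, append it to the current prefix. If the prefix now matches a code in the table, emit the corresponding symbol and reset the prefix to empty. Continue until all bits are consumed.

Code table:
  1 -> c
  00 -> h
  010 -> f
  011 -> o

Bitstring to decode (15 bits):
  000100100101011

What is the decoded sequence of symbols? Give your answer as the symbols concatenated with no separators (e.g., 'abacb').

Answer: hfffco

Derivation:
Bit 0: prefix='0' (no match yet)
Bit 1: prefix='00' -> emit 'h', reset
Bit 2: prefix='0' (no match yet)
Bit 3: prefix='01' (no match yet)
Bit 4: prefix='010' -> emit 'f', reset
Bit 5: prefix='0' (no match yet)
Bit 6: prefix='01' (no match yet)
Bit 7: prefix='010' -> emit 'f', reset
Bit 8: prefix='0' (no match yet)
Bit 9: prefix='01' (no match yet)
Bit 10: prefix='010' -> emit 'f', reset
Bit 11: prefix='1' -> emit 'c', reset
Bit 12: prefix='0' (no match yet)
Bit 13: prefix='01' (no match yet)
Bit 14: prefix='011' -> emit 'o', reset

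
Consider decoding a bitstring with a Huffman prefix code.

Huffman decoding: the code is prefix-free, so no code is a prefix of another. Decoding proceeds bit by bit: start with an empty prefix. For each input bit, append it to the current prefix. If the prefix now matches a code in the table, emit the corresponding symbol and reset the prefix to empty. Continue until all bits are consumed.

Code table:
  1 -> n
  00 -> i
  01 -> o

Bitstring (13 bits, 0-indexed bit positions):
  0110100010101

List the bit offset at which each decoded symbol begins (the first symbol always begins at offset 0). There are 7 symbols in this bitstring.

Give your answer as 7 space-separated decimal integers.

Answer: 0 2 3 5 7 9 11

Derivation:
Bit 0: prefix='0' (no match yet)
Bit 1: prefix='01' -> emit 'o', reset
Bit 2: prefix='1' -> emit 'n', reset
Bit 3: prefix='0' (no match yet)
Bit 4: prefix='01' -> emit 'o', reset
Bit 5: prefix='0' (no match yet)
Bit 6: prefix='00' -> emit 'i', reset
Bit 7: prefix='0' (no match yet)
Bit 8: prefix='01' -> emit 'o', reset
Bit 9: prefix='0' (no match yet)
Bit 10: prefix='01' -> emit 'o', reset
Bit 11: prefix='0' (no match yet)
Bit 12: prefix='01' -> emit 'o', reset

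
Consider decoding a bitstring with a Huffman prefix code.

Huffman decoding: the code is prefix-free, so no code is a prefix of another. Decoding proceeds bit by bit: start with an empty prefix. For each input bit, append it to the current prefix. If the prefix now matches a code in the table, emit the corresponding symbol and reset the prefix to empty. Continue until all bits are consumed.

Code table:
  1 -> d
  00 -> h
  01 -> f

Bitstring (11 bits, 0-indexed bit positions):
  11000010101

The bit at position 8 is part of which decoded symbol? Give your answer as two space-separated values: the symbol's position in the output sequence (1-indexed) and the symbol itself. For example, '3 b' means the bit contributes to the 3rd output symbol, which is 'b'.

Bit 0: prefix='1' -> emit 'd', reset
Bit 1: prefix='1' -> emit 'd', reset
Bit 2: prefix='0' (no match yet)
Bit 3: prefix='00' -> emit 'h', reset
Bit 4: prefix='0' (no match yet)
Bit 5: prefix='00' -> emit 'h', reset
Bit 6: prefix='1' -> emit 'd', reset
Bit 7: prefix='0' (no match yet)
Bit 8: prefix='01' -> emit 'f', reset
Bit 9: prefix='0' (no match yet)
Bit 10: prefix='01' -> emit 'f', reset

Answer: 6 f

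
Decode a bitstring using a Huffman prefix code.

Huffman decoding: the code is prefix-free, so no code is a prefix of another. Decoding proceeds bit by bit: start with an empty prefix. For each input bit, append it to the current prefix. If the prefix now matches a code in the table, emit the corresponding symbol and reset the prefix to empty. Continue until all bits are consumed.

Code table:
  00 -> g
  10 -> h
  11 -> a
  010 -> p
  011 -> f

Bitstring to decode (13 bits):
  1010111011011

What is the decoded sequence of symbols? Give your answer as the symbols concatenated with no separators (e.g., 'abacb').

Bit 0: prefix='1' (no match yet)
Bit 1: prefix='10' -> emit 'h', reset
Bit 2: prefix='1' (no match yet)
Bit 3: prefix='10' -> emit 'h', reset
Bit 4: prefix='1' (no match yet)
Bit 5: prefix='11' -> emit 'a', reset
Bit 6: prefix='1' (no match yet)
Bit 7: prefix='10' -> emit 'h', reset
Bit 8: prefix='1' (no match yet)
Bit 9: prefix='11' -> emit 'a', reset
Bit 10: prefix='0' (no match yet)
Bit 11: prefix='01' (no match yet)
Bit 12: prefix='011' -> emit 'f', reset

Answer: hhahaf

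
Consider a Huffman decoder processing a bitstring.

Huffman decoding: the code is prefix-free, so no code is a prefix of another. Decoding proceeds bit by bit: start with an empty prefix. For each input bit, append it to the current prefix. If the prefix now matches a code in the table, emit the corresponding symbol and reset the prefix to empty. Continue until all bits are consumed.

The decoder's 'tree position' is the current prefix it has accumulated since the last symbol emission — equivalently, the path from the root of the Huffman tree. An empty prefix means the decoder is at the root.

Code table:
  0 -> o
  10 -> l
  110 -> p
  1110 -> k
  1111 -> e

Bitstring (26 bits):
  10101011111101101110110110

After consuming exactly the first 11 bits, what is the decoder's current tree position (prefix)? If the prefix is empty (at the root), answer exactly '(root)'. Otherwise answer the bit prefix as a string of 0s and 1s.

Bit 0: prefix='1' (no match yet)
Bit 1: prefix='10' -> emit 'l', reset
Bit 2: prefix='1' (no match yet)
Bit 3: prefix='10' -> emit 'l', reset
Bit 4: prefix='1' (no match yet)
Bit 5: prefix='10' -> emit 'l', reset
Bit 6: prefix='1' (no match yet)
Bit 7: prefix='11' (no match yet)
Bit 8: prefix='111' (no match yet)
Bit 9: prefix='1111' -> emit 'e', reset
Bit 10: prefix='1' (no match yet)

Answer: 1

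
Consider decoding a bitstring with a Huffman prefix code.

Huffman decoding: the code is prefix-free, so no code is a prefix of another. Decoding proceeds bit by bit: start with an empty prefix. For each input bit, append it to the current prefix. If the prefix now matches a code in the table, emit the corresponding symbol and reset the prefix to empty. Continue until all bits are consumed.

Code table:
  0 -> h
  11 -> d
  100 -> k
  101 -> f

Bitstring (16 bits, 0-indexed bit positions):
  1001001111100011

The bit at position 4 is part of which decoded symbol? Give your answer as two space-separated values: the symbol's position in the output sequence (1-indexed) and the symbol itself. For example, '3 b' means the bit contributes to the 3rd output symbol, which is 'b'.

Bit 0: prefix='1' (no match yet)
Bit 1: prefix='10' (no match yet)
Bit 2: prefix='100' -> emit 'k', reset
Bit 3: prefix='1' (no match yet)
Bit 4: prefix='10' (no match yet)
Bit 5: prefix='100' -> emit 'k', reset
Bit 6: prefix='1' (no match yet)
Bit 7: prefix='11' -> emit 'd', reset
Bit 8: prefix='1' (no match yet)

Answer: 2 k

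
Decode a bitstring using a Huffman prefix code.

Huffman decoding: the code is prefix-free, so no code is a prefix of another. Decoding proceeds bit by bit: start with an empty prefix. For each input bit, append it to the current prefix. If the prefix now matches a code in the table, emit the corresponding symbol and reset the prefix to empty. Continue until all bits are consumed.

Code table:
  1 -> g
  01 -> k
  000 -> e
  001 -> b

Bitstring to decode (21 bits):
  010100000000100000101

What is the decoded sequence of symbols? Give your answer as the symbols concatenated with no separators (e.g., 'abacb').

Answer: kkeebebk

Derivation:
Bit 0: prefix='0' (no match yet)
Bit 1: prefix='01' -> emit 'k', reset
Bit 2: prefix='0' (no match yet)
Bit 3: prefix='01' -> emit 'k', reset
Bit 4: prefix='0' (no match yet)
Bit 5: prefix='00' (no match yet)
Bit 6: prefix='000' -> emit 'e', reset
Bit 7: prefix='0' (no match yet)
Bit 8: prefix='00' (no match yet)
Bit 9: prefix='000' -> emit 'e', reset
Bit 10: prefix='0' (no match yet)
Bit 11: prefix='00' (no match yet)
Bit 12: prefix='001' -> emit 'b', reset
Bit 13: prefix='0' (no match yet)
Bit 14: prefix='00' (no match yet)
Bit 15: prefix='000' -> emit 'e', reset
Bit 16: prefix='0' (no match yet)
Bit 17: prefix='00' (no match yet)
Bit 18: prefix='001' -> emit 'b', reset
Bit 19: prefix='0' (no match yet)
Bit 20: prefix='01' -> emit 'k', reset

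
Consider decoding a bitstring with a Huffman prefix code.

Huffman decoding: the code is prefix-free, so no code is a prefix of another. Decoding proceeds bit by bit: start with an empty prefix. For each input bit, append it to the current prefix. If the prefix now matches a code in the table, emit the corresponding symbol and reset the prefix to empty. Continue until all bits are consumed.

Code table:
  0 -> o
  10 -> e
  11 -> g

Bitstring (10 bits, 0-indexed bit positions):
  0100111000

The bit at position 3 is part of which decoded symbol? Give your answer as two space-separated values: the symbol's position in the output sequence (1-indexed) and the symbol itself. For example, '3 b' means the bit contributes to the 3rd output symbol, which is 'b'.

Answer: 3 o

Derivation:
Bit 0: prefix='0' -> emit 'o', reset
Bit 1: prefix='1' (no match yet)
Bit 2: prefix='10' -> emit 'e', reset
Bit 3: prefix='0' -> emit 'o', reset
Bit 4: prefix='1' (no match yet)
Bit 5: prefix='11' -> emit 'g', reset
Bit 6: prefix='1' (no match yet)
Bit 7: prefix='10' -> emit 'e', reset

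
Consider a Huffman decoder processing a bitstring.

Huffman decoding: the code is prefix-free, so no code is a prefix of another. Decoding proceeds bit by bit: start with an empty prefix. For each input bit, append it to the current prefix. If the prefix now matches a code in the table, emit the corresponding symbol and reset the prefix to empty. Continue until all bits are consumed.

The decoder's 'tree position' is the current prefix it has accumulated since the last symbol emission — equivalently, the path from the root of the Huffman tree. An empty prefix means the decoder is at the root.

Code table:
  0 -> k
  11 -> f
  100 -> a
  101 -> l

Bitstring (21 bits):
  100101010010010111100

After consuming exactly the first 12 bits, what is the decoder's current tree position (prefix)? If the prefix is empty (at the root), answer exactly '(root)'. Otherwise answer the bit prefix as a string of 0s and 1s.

Answer: 10

Derivation:
Bit 0: prefix='1' (no match yet)
Bit 1: prefix='10' (no match yet)
Bit 2: prefix='100' -> emit 'a', reset
Bit 3: prefix='1' (no match yet)
Bit 4: prefix='10' (no match yet)
Bit 5: prefix='101' -> emit 'l', reset
Bit 6: prefix='0' -> emit 'k', reset
Bit 7: prefix='1' (no match yet)
Bit 8: prefix='10' (no match yet)
Bit 9: prefix='100' -> emit 'a', reset
Bit 10: prefix='1' (no match yet)
Bit 11: prefix='10' (no match yet)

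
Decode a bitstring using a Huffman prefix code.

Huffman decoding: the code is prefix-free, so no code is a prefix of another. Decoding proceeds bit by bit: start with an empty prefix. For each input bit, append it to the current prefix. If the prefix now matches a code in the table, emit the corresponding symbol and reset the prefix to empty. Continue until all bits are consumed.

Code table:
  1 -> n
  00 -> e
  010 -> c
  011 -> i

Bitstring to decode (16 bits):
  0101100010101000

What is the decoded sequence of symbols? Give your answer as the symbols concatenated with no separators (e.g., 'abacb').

Bit 0: prefix='0' (no match yet)
Bit 1: prefix='01' (no match yet)
Bit 2: prefix='010' -> emit 'c', reset
Bit 3: prefix='1' -> emit 'n', reset
Bit 4: prefix='1' -> emit 'n', reset
Bit 5: prefix='0' (no match yet)
Bit 6: prefix='00' -> emit 'e', reset
Bit 7: prefix='0' (no match yet)
Bit 8: prefix='01' (no match yet)
Bit 9: prefix='010' -> emit 'c', reset
Bit 10: prefix='1' -> emit 'n', reset
Bit 11: prefix='0' (no match yet)
Bit 12: prefix='01' (no match yet)
Bit 13: prefix='010' -> emit 'c', reset
Bit 14: prefix='0' (no match yet)
Bit 15: prefix='00' -> emit 'e', reset

Answer: cnnecnce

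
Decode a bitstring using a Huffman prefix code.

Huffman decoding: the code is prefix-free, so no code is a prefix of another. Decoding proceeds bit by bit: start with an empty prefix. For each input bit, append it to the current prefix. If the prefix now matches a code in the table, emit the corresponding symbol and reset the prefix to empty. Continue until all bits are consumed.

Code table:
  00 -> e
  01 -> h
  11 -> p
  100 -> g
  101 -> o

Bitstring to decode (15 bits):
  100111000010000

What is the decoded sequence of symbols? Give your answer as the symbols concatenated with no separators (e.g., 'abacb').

Bit 0: prefix='1' (no match yet)
Bit 1: prefix='10' (no match yet)
Bit 2: prefix='100' -> emit 'g', reset
Bit 3: prefix='1' (no match yet)
Bit 4: prefix='11' -> emit 'p', reset
Bit 5: prefix='1' (no match yet)
Bit 6: prefix='10' (no match yet)
Bit 7: prefix='100' -> emit 'g', reset
Bit 8: prefix='0' (no match yet)
Bit 9: prefix='00' -> emit 'e', reset
Bit 10: prefix='1' (no match yet)
Bit 11: prefix='10' (no match yet)
Bit 12: prefix='100' -> emit 'g', reset
Bit 13: prefix='0' (no match yet)
Bit 14: prefix='00' -> emit 'e', reset

Answer: gpgege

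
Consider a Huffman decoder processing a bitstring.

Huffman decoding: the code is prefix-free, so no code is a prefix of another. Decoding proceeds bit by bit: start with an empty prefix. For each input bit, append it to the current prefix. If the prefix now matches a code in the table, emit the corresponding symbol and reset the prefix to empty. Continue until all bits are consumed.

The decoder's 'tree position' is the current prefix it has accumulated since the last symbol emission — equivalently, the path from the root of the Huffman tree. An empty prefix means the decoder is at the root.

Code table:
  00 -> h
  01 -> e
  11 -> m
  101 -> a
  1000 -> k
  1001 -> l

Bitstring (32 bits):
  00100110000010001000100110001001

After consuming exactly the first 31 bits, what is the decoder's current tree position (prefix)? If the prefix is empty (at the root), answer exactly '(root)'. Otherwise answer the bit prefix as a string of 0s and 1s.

Bit 0: prefix='0' (no match yet)
Bit 1: prefix='00' -> emit 'h', reset
Bit 2: prefix='1' (no match yet)
Bit 3: prefix='10' (no match yet)
Bit 4: prefix='100' (no match yet)
Bit 5: prefix='1001' -> emit 'l', reset
Bit 6: prefix='1' (no match yet)
Bit 7: prefix='10' (no match yet)
Bit 8: prefix='100' (no match yet)
Bit 9: prefix='1000' -> emit 'k', reset
Bit 10: prefix='0' (no match yet)
Bit 11: prefix='00' -> emit 'h', reset
Bit 12: prefix='1' (no match yet)
Bit 13: prefix='10' (no match yet)
Bit 14: prefix='100' (no match yet)
Bit 15: prefix='1000' -> emit 'k', reset
Bit 16: prefix='1' (no match yet)
Bit 17: prefix='10' (no match yet)
Bit 18: prefix='100' (no match yet)
Bit 19: prefix='1000' -> emit 'k', reset
Bit 20: prefix='1' (no match yet)
Bit 21: prefix='10' (no match yet)
Bit 22: prefix='100' (no match yet)
Bit 23: prefix='1001' -> emit 'l', reset
Bit 24: prefix='1' (no match yet)
Bit 25: prefix='10' (no match yet)
Bit 26: prefix='100' (no match yet)
Bit 27: prefix='1000' -> emit 'k', reset
Bit 28: prefix='1' (no match yet)
Bit 29: prefix='10' (no match yet)
Bit 30: prefix='100' (no match yet)

Answer: 100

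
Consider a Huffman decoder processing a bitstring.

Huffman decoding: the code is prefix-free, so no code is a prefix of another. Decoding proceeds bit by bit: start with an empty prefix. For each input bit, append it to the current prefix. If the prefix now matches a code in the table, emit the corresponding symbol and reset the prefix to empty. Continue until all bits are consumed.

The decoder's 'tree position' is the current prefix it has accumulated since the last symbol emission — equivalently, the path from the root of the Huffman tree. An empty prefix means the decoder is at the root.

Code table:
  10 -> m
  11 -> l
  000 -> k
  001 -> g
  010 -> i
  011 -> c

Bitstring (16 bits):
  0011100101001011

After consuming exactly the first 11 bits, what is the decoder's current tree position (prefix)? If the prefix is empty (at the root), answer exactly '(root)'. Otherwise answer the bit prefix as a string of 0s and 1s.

Answer: (root)

Derivation:
Bit 0: prefix='0' (no match yet)
Bit 1: prefix='00' (no match yet)
Bit 2: prefix='001' -> emit 'g', reset
Bit 3: prefix='1' (no match yet)
Bit 4: prefix='11' -> emit 'l', reset
Bit 5: prefix='0' (no match yet)
Bit 6: prefix='00' (no match yet)
Bit 7: prefix='001' -> emit 'g', reset
Bit 8: prefix='0' (no match yet)
Bit 9: prefix='01' (no match yet)
Bit 10: prefix='010' -> emit 'i', reset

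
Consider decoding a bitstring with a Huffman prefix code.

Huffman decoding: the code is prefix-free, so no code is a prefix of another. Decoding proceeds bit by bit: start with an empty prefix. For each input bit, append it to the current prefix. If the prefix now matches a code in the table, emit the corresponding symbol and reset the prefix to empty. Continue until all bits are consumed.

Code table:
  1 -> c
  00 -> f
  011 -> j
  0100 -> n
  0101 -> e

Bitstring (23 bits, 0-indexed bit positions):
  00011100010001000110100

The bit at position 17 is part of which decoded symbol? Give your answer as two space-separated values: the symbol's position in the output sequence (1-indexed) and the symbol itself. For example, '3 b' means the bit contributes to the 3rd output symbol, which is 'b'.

Bit 0: prefix='0' (no match yet)
Bit 1: prefix='00' -> emit 'f', reset
Bit 2: prefix='0' (no match yet)
Bit 3: prefix='01' (no match yet)
Bit 4: prefix='011' -> emit 'j', reset
Bit 5: prefix='1' -> emit 'c', reset
Bit 6: prefix='0' (no match yet)
Bit 7: prefix='00' -> emit 'f', reset
Bit 8: prefix='0' (no match yet)
Bit 9: prefix='01' (no match yet)
Bit 10: prefix='010' (no match yet)
Bit 11: prefix='0100' -> emit 'n', reset
Bit 12: prefix='0' (no match yet)
Bit 13: prefix='01' (no match yet)
Bit 14: prefix='010' (no match yet)
Bit 15: prefix='0100' -> emit 'n', reset
Bit 16: prefix='0' (no match yet)
Bit 17: prefix='01' (no match yet)
Bit 18: prefix='011' -> emit 'j', reset
Bit 19: prefix='0' (no match yet)
Bit 20: prefix='01' (no match yet)
Bit 21: prefix='010' (no match yet)

Answer: 7 j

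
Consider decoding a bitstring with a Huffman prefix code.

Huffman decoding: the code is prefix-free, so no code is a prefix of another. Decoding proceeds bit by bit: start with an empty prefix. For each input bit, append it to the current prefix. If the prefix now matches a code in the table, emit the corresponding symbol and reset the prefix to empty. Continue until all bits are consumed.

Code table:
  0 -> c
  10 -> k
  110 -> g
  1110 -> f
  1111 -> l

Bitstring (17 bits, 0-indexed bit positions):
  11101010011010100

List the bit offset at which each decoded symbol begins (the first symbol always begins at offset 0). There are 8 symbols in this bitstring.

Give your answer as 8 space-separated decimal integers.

Answer: 0 4 6 8 9 12 14 16

Derivation:
Bit 0: prefix='1' (no match yet)
Bit 1: prefix='11' (no match yet)
Bit 2: prefix='111' (no match yet)
Bit 3: prefix='1110' -> emit 'f', reset
Bit 4: prefix='1' (no match yet)
Bit 5: prefix='10' -> emit 'k', reset
Bit 6: prefix='1' (no match yet)
Bit 7: prefix='10' -> emit 'k', reset
Bit 8: prefix='0' -> emit 'c', reset
Bit 9: prefix='1' (no match yet)
Bit 10: prefix='11' (no match yet)
Bit 11: prefix='110' -> emit 'g', reset
Bit 12: prefix='1' (no match yet)
Bit 13: prefix='10' -> emit 'k', reset
Bit 14: prefix='1' (no match yet)
Bit 15: prefix='10' -> emit 'k', reset
Bit 16: prefix='0' -> emit 'c', reset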